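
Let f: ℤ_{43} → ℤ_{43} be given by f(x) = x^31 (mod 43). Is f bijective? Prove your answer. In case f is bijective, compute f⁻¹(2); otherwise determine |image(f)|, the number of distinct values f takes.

Since 43 is prime, the nonzero elements of ℤ_{43} form a cyclic group of order 42.
As gcd(31, 42) = 1, raising to the 31st power is a bijection on this group: if a^31 ≡ b^31 then (ab^{−1})^31 = 1, and the only element of order dividing gcd(31, 42) = 1 is 1, so a = b.
With f(0) = 0 this makes f injective on all of ℤ_{43}, hence bijective (finite equal-size domain and codomain). In particular f is bijective.
Since f is bijective, we find the preimage of 2. The inverse of x ↦ x^31 on (ℤ_{43})^× is x ↦ x^19, because 31·19 = 589 = 14·42 + 1 ≡ 1 (mod 42) and x^{42} = 1 for x ≠ 0 (Fermat). So f⁻¹(2) = 2^19 mod 43.
Repeated squaring mod 43: 2^1 ≡ 2, 2^2 ≡ 2² = 4, 2^4 ≡ 4² = 16, 2^8 ≡ 16² = 256 ≡ 41, 2^16 ≡ 41² = 1681 ≡ 4. Since 19 = 16 + 2 + 1, 2^19 ≡ 4·4·2: 4·4 = 16, then 16·2 = 32. So 2^19 ≡ 32 (mod 43).
Hence f⁻¹(2) = 32.

32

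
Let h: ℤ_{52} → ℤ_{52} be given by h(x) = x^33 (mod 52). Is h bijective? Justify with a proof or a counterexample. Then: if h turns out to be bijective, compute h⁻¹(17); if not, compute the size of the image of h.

15

h(2): Repeated squaring mod 52: 2^1 ≡ 2, 2^2 ≡ 2² = 4, 2^4 ≡ 4² = 16, 2^8 ≡ 16² = 256 ≡ 48, 2^16 ≡ 48² = 2304 ≡ 16, 2^32 ≡ 16² = 256 ≡ 48. Since 33 = 32 + 1, 2^33 ≡ 48·2: 48·2 = 96 ≡ 44. So 2^33 ≡ 44 (mod 52).
h(6): Repeated squaring mod 52: 6^1 ≡ 6, 6^2 ≡ 6² = 36, 6^4 ≡ 36² = 1296 ≡ 48, 6^8 ≡ 48² = 2304 ≡ 16, 6^16 ≡ 16² = 256 ≡ 48, 6^32 ≡ 48² = 2304 ≡ 16. Since 33 = 32 + 1, 6^33 ≡ 16·6: 16·6 = 96 ≡ 44. So 6^33 ≡ 44 (mod 52).
So h(2) = h(6) = 44 while 2 ≠ 6, therefore h is not injective, hence not bijective.
Since h is not bijective, we determine |image(h)|. Computing x^33 mod 52 for each x (by repeated squaring, reducing mod 52 at every step), the values h(0), h(1), …, h(51) are: 0, 1, 44, 27, 12, 5, 44, 47, 8, 1, 12, 47, 12, 13, 40, 31, 40, 25, 44, 31, 8, 21, 40, 51, 8, 25, 0, 27, 44, 1, 12, 31, 44, 21, 8, 27, 12, 21, 12, 39, 40, 5, 40, 51, 44, 5, 8, 47, 40, 25, 8, 51.
The distinct values are {0, 1, 5, 8, 12, 13, 21, 25, 27, 31, 39, 40, 44, 47, 51}; there are 15 of them.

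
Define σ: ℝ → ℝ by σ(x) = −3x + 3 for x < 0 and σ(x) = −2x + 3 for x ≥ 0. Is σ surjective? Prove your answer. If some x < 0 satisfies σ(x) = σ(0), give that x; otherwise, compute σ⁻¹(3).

Both pieces are strictly decreasing (slopes −3 and −2), so each is injective on its own interval.
The left piece maps (−∞, 0) onto (3, ∞); the right piece maps [0, ∞) onto (−∞, 3].
These images together cover ℝ, so σ is surjective.
Because the two images are disjoint, no x < 0 has σ(x) = σ(0), so we compute σ⁻¹(3): 3 lies in (−∞, 3], so solve −2x + 3 = 3: x = (3 − 3)/(−2) = 0.

0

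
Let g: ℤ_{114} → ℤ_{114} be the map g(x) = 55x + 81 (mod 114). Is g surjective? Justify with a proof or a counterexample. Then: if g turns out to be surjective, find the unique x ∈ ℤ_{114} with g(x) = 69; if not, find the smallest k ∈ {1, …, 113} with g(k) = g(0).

Since gcd(55, 114) = 1, 55 is invertible modulo 114. Euclid's algorithm: 114 = 2·55 + 4, 55 = 13·4 + 3, 4 = 1·3 + 1; back-substituting gives 1 = 85·55 − 41·114, so 55⁻¹ ≡ 85 (mod 114).
For any y ∈ ℤ_{114}, x = 85(y − 81) mod 114 satisfies g(x) = 55·85(y − 81) + 81 ≡ y (since 55·85 ≡ 1 mod 114). So every y has a preimage.
Therefore g is surjective.
Since g is surjective, we compute g⁻¹(69): solve 55x + 81 ≡ 69 (mod 114), i.e. 55x ≡ 102 (mod 114).
Multiplying by 55⁻¹ = 85 gives x ≡ 85·102 = 8670 = 76·114 + 6 ≡ 6 (mod 114).
Check: g(6) = 55·6 + 81 = 411 = 3·114 + 69 ≡ 69 (mod 114).

6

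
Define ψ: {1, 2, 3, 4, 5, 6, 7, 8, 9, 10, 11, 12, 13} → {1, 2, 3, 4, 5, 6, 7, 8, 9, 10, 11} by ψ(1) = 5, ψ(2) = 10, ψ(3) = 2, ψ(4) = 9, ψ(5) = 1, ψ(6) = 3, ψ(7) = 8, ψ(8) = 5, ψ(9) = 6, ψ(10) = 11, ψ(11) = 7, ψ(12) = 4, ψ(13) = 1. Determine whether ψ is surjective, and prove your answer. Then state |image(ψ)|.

11

Every element of the codomain has a preimage: 1 = ψ(5), 2 = ψ(3), 3 = ψ(6), 4 = ψ(12), 5 = ψ(1), 6 = ψ(9), 7 = ψ(11), 8 = ψ(7), 9 = ψ(4), 10 = ψ(2), 11 = ψ(10).
Thus ψ is surjective.
The image of ψ is {1, 2, 3, 4, 5, 6, 7, 8, 9, 10, 11}, which has 11 elements.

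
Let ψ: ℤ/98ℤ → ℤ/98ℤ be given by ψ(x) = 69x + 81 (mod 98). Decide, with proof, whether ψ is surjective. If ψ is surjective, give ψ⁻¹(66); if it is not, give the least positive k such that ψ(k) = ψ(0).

By definition, ψ is surjective if every y in the codomain equals ψ(x) for some x in the domain.
Since gcd(69, 98) = 1, 69 is invertible modulo 98. Euclid's algorithm: 98 = 1·69 + 29, 69 = 2·29 + 11, 29 = 2·11 + 7, 11 = 1·7 + 4, 7 = 1·4 + 3, 4 = 1·3 + 1; back-substituting gives 1 = 27·69 − 19·98, so 69⁻¹ ≡ 27 (mod 98).
For any y ∈ ℤ/98ℤ, x = 27(y − 81) mod 98 satisfies ψ(x) = 69·27(y − 81) + 81 ≡ y (since 69·27 ≡ 1 mod 98). So every y has a preimage.
Therefore ψ is surjective.
Since ψ is surjective, we find ψ⁻¹(66): we need 69x ≡ 66 − 81 ≡ 83 (mod 98). Using 69⁻¹ = 27: x ≡ 27·83 = 2241 = 22·98 + 85, so x = 85.
Check: ψ(85) = 69·85 + 81 = 5946 = 60·98 + 66 ≡ 66 (mod 98).

85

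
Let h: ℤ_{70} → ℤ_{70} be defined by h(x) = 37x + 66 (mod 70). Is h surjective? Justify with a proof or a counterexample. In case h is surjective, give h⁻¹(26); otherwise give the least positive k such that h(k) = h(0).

50

Since gcd(37, 70) = 1, 37 is invertible modulo 70. Euclid's algorithm: 70 = 1·37 + 33, 37 = 1·33 + 4, 33 = 8·4 + 1; back-substituting gives 1 = 53·37 − 28·70, so 37⁻¹ ≡ 53 (mod 70).
For any y ∈ ℤ_{70}, x = 53(y − 66) mod 70 satisfies h(x) = 37·53(y − 66) + 66 ≡ y (since 37·53 ≡ 1 mod 70). So every y has a preimage.
Therefore h is surjective.
Since h is surjective, we find h⁻¹(26): we need 37x ≡ 26 − 66 ≡ 30 (mod 70). Using 37⁻¹ = 53: x ≡ 53·30 = 1590 = 22·70 + 50, so x = 50.
Check: h(50) = 37·50 + 66 = 1916 = 27·70 + 26 ≡ 26 (mod 70).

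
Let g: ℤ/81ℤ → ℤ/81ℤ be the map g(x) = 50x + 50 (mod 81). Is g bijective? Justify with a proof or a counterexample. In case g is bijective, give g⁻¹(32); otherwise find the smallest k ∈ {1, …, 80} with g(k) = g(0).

45

Recall: g is injective if g(x_1) = g(x_2) implies x_1 = x_2.
If g(x_1) = g(x_2), then 50x_1 ≡ 50x_2 (mod 81). Because gcd(50, 81) = 1, we may cancel 50 to get x_1 ≡ x_2 (mod 81).
We now compute 50⁻¹ mod 81 explicitly. Euclid's algorithm: 81 = 1·50 + 31, 50 = 1·31 + 19, 31 = 1·19 + 12, 19 = 1·12 + 7, 12 = 1·7 + 5, 7 = 1·5 + 2, 5 = 2·2 + 1; back-substituting gives 1 = 47·50 − 29·81, so 50⁻¹ ≡ 47 (mod 81).
Then y ↦ 47(y − 50) is a two-sided inverse to g, so every y ∈ ℤ/81ℤ has a preimage.
Thus g is bijective.
Since g is bijective, we compute g⁻¹(32): solve 50x + 50 ≡ 32 (mod 81), i.e. 50x ≡ 63 (mod 81).
Multiplying by 50⁻¹ = 47 gives x ≡ 47·63 = 2961 = 36·81 + 45 ≡ 45 (mod 81).
Check: g(45) = 50·45 + 50 = 2300 = 28·81 + 32 ≡ 32 (mod 81).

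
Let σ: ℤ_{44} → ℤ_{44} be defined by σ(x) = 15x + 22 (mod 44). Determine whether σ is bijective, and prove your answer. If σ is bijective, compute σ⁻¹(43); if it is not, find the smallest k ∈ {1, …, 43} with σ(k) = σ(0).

19

If σ(s) = σ(t), then 15s ≡ 15t (mod 44). Because gcd(15, 44) = 1, we may cancel 15 to get s ≡ t (mod 44).
We now compute 15⁻¹ mod 44 explicitly. Euclid's algorithm: 44 = 2·15 + 14, 15 = 1·14 + 1; back-substituting gives 1 = 3·15 − 1·44, so 15⁻¹ ≡ 3 (mod 44).
Then y ↦ 3(y − 22) is a two-sided inverse to σ, so every y ∈ ℤ_{44} has a preimage.
Thus σ is bijective.
Since σ is bijective, we find σ⁻¹(43): we need 15x ≡ 43 − 22 ≡ 21 (mod 44). Using 15⁻¹ = 3: x ≡ 3·21 = 63 = 1·44 + 19, so x = 19.
Check: σ(19) = 15·19 + 22 = 307 = 6·44 + 43 ≡ 43 (mod 44).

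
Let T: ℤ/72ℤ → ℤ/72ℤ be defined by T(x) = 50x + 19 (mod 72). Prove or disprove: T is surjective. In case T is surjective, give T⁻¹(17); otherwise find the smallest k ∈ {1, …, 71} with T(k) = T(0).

36

By definition, surjectivity means every element of the codomain has a preimage under T.
Since gcd(50, 72) = 2, we have 50x ≡ 0 (mod 2) for all x, so T(x) ≡ 1 (mod 2).
But 0 ≢ 1 (mod 2), so 0 ∈ ℤ/72ℤ has no preimage. Hence T is not surjective.
Since T is not surjective, we find the least positive k with T(k) = T(0): this means 50k ≡ 0 (mod 72), i.e. 72 ∣ 50k. Since gcd(50, 72) = 2, dividing through by 2 this holds exactly when 36 ∣ 25k, and as gcd(25, 36) = 1, exactly when 36 ∣ k.
The smallest positive such k is 36.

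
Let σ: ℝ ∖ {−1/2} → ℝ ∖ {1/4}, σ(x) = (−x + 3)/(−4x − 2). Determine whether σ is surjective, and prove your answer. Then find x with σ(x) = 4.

For any y ≠ 1/4, solving y(−4x − 2) = −x + 3 for x gives a well-defined x ≠ −1/2. So σ is surjective.
Solving σ(x) = 4: cross-multiplying gives −x + 3 = 4(−4x − 2), which rearranges to 15x = −11, so x = −11/15.

-11/15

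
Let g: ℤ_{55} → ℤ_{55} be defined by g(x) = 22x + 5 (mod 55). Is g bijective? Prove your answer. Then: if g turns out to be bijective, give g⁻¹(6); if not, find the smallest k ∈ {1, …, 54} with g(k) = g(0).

5

We have gcd(22, 55) = 11 > 1. Taking u = 0 and v = 5: g(0) = 5 and g(5) = 22·5 + 5 = 115 ≡ 5 (mod 55).
So g(0) = g(5) while 0 ≠ 5, thus g is not injective, hence not bijective.
Since g is not bijective, we find the least positive k with g(k) = g(0): this means 22k ≡ 0 (mod 55), i.e. 55 ∣ 22k. Since gcd(22, 55) = 11, dividing through by 11 this holds exactly when 5 ∣ 2k, and as gcd(2, 5) = 1, exactly when 5 ∣ k.
The smallest positive such k is 5.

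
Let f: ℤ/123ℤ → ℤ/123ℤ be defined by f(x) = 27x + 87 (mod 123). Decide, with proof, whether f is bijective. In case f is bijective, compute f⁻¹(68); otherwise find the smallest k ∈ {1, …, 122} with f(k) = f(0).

41

We have gcd(27, 123) = 3 > 1. Taking s = 0 and t = 41: f(0) = 87 and f(41) = 27·41 + 87 = 1194 ≡ 87 (mod 123).
So f(0) = f(41) while 0 ≠ 41, hence f is not injective, hence not bijective.
Since f is not bijective, we find the least positive k with f(k) = f(0): this means 27k ≡ 0 (mod 123), i.e. 123 ∣ 27k. Since gcd(27, 123) = 3, dividing through by 3 this holds exactly when 41 ∣ 9k, and as gcd(9, 41) = 1, exactly when 41 ∣ k.
The smallest positive such k is 41.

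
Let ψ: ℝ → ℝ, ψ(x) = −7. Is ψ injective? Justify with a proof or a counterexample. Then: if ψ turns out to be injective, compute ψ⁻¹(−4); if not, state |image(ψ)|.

Recall that injectivity means: for all a, b in the domain, ψ(a) = ψ(b) implies a = b.
ψ(0) = −7 = ψ(1) with 0 ≠ 1, so ψ is not injective.
Since ψ is not injective, we state |image(ψ)|: the image of ψ is {−7}, which has 1 element.

1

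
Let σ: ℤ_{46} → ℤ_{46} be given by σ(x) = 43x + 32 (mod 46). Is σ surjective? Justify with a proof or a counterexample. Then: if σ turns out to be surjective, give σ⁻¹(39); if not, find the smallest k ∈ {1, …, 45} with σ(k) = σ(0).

Recall that surjectivity means every element of the codomain has a preimage under σ.
Since gcd(43, 46) = 1, 43 is invertible modulo 46. Euclid's algorithm: 46 = 1·43 + 3, 43 = 14·3 + 1; back-substituting gives 1 = 15·43 − 14·46, so 43⁻¹ ≡ 15 (mod 46).
Then y ↦ 15(y − 32) is a two-sided inverse to σ, so every y ∈ ℤ_{46} has a preimage.
So σ is surjective.
Since σ is surjective, we compute σ⁻¹(39): solve 43x + 32 ≡ 39 (mod 46), i.e. 43x ≡ 7 (mod 46).
Multiplying by 43⁻¹ = 15 gives x ≡ 15·7 = 105 = 2·46 + 13 ≡ 13 (mod 46).
Check: σ(13) = 43·13 + 32 = 591 = 12·46 + 39 ≡ 39 (mod 46).

13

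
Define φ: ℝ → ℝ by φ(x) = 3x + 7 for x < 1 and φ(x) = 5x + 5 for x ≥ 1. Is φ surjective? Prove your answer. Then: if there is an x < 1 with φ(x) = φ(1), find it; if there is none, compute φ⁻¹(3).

-4/3

Both pieces are strictly increasing (slopes 3 and 5), so each is injective on its own interval.
The left piece maps (−∞, 1) onto (−∞, 10); the right piece maps [1, ∞) onto [10, ∞).
These images together cover ℝ, so φ is surjective.
Because the two images are disjoint, no x < 1 has φ(x) = φ(1), so we compute φ⁻¹(3): 3 lies in (−∞, 10), so solve 3x + 7 = 3: x = (3 − 7)/3 = −4/3.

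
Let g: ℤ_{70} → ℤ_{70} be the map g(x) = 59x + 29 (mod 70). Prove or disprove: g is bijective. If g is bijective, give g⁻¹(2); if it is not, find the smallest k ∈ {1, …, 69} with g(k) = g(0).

47

Recall: injectivity means: for all a, b in the domain, g(a) = g(b) implies a = b.
If g(a) = g(b), then 59a ≡ 59b (mod 70). Because gcd(59, 70) = 1, we may cancel 59 to get a ≡ b (mod 70).
We now compute 59⁻¹ mod 70 explicitly. Euclid's algorithm: 70 = 1·59 + 11, 59 = 5·11 + 4, 11 = 2·4 + 3, 4 = 1·3 + 1; back-substituting gives 1 = 19·59 − 16·70, so 59⁻¹ ≡ 19 (mod 70).
For any y ∈ ℤ_{70}, x = 19(y − 29) mod 70 satisfies g(x) = 59·19(y − 29) + 29 ≡ y (since 59·19 ≡ 1 mod 70). So every y has a preimage.
Therefore g is bijective.
Since g is bijective, we find g⁻¹(2): we need 59x ≡ 2 − 29 ≡ 43 (mod 70). Using 59⁻¹ = 19: x ≡ 19·43 = 817 = 11·70 + 47, so x = 47.
Check: g(47) = 59·47 + 29 = 2802 = 40·70 + 2 ≡ 2 (mod 70).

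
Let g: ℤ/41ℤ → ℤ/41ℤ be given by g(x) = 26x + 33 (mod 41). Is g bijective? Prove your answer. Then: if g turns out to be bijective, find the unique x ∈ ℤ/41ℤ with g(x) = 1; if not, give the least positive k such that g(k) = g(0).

Suppose g(s) = g(t) in ℤ/41ℤ. Then 26s + 33 ≡ 26t + 33 (mod 41), so 26(s − t) ≡ 0 (mod 41).
Since gcd(26, 41) = 1, 26 is invertible modulo 41, hence s − t ≡ 0 (mod 41), i.e. s = t.
We now compute 26⁻¹ mod 41 explicitly. Euclid's algorithm: 41 = 1·26 + 15, 26 = 1·15 + 11, 15 = 1·11 + 4, 11 = 2·4 + 3, 4 = 1·3 + 1; back-substituting gives 1 = 30·26 − 19·41, so 26⁻¹ ≡ 30 (mod 41).
For any y ∈ ℤ/41ℤ, x = 30(y − 33) mod 41 satisfies g(x) = 26·30(y − 33) + 33 ≡ y (since 26·30 ≡ 1 mod 41). So every y has a preimage.
Therefore g is bijective.
Since g is bijective, we compute g⁻¹(1): solve 26x + 33 ≡ 1 (mod 41), i.e. 26x ≡ 9 (mod 41).
Multiplying by 26⁻¹ = 30 gives x ≡ 30·9 = 270 = 6·41 + 24 ≡ 24 (mod 41).
Check: g(24) = 26·24 + 33 = 657 = 16·41 + 1 ≡ 1 (mod 41).

24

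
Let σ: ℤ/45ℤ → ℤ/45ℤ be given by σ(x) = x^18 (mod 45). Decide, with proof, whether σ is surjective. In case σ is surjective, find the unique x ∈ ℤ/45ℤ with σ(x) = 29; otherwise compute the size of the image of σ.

σ(1) = 1^18 = 1.
σ(4): Repeated squaring mod 45: 4^1 ≡ 4, 4^2 ≡ 4² = 16, 4^4 ≡ 16² = 256 ≡ 31, 4^8 ≡ 31² = 961 ≡ 16, 4^16 ≡ 16² = 256 ≡ 31. Since 18 = 16 + 2, 4^18 ≡ 31·16: 31·16 = 496 ≡ 1. So 4^18 ≡ 1 (mod 45).
So σ(1) = σ(4) = 1 while 1 ≠ 4, thus σ is not injective.
A non-injective map from the 45-element set ℤ/45ℤ to itself takes at most 44 distinct values, so it cannot be surjective. Hence σ is not surjective.
Since σ is not surjective, we determine |image(σ)|. Computing x^18 mod 45 for each x (by repeated squaring, reducing mod 45 at every step), the values σ(0), σ(1), …, σ(44) are: 0, 1, 19, 9, 1, 10, 36, 19, 19, 36, 10, 1, 9, 19, 1, 0, 1, 19, 9, 1, 10, 36, 19, 19, 36, 10, 1, 9, 19, 1, 0, 1, 19, 9, 1, 10, 36, 19, 19, 36, 10, 1, 9, 19, 1.
The distinct values are {0, 1, 9, 10, 19, 36}; there are 6 of them.

6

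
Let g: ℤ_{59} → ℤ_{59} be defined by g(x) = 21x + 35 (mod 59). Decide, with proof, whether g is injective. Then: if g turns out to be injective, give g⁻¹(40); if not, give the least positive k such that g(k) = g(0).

Suppose g(s) = g(t) in ℤ_{59}. Then 21s + 35 ≡ 21t + 35 (mod 59), so 21(s − t) ≡ 0 (mod 59).
Since gcd(21, 59) = 1, 21 is invertible modulo 59, therefore s − t ≡ 0 (mod 59), i.e. s = t.
Thus g is injective.
We now compute 21⁻¹ mod 59 explicitly. Euclid's algorithm: 59 = 2·21 + 17, 21 = 1·17 + 4, 17 = 4·4 + 1; back-substituting gives 1 = 45·21 − 16·59, so 21⁻¹ ≡ 45 (mod 59).
Since g is injective, we find g⁻¹(40): we need 21x ≡ 40 − 35 ≡ 5 (mod 59). Using 21⁻¹ = 45: x ≡ 45·5 = 225 = 3·59 + 48, so x = 48.
Check: g(48) = 21·48 + 35 = 1043 = 17·59 + 40 ≡ 40 (mod 59).

48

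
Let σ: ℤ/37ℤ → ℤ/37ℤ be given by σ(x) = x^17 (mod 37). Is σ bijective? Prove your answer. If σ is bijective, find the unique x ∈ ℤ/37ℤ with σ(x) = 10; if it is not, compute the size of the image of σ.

Since 37 is prime, the nonzero elements of ℤ/37ℤ form a cyclic group of order 36.
As gcd(17, 36) = 1, raising to the 17th power is a bijection on this group: if u^17 ≡ v^17 then (uv^{−1})^17 = 1, and the only element of order dividing gcd(17, 36) = 1 is 1, so u = v.
With σ(0) = 0 this makes σ injective on all of ℤ/37ℤ, hence bijective (finite equal-size domain and codomain). In particular σ is bijective.
Since σ is bijective, we find the preimage of 10. The inverse of x ↦ x^17 on (ℤ/37ℤ)^× is x ↦ x^17, because 17·17 = 289 = 8·36 + 1 ≡ 1 (mod 36) and x^{36} = 1 for x ≠ 0 (Fermat). So σ⁻¹(10) = 10^17 mod 37.
Repeated squaring mod 37: 10^1 ≡ 10, 10^2 ≡ 10² = 100 ≡ 26, 10^4 ≡ 26² = 676 ≡ 10, 10^8 ≡ 10² = 100 ≡ 26, 10^16 ≡ 26² = 676 ≡ 10. Since 17 = 16 + 1, 10^17 ≡ 10·10: 10·10 = 100 ≡ 26. So 10^17 ≡ 26 (mod 37).
Hence σ⁻¹(10) = 26.

26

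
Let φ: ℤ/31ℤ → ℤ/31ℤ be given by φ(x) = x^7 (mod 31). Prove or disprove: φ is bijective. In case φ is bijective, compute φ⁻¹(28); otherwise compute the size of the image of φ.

7

Since 31 is prime, the nonzero elements of ℤ/31ℤ form a cyclic group of order 30.
As gcd(7, 30) = 1, raising to the 7th power is a bijection on this group: if a^7 ≡ b^7 then (ab^{−1})^7 = 1, and the only element of order dividing gcd(7, 30) = 1 is 1, so a = b.
With φ(0) = 0 this makes φ injective on all of ℤ/31ℤ, hence bijective (finite equal-size domain and codomain). In particular φ is bijective.
Since φ is bijective, we find the preimage of 28. The inverse of x ↦ x^7 on (ℤ/31ℤ)^× is x ↦ x^13, because 7·13 = 91 = 3·30 + 1 ≡ 1 (mod 30) and x^{30} = 1 for x ≠ 0 (Fermat). So φ⁻¹(28) = 28^13 mod 31.
Repeated squaring mod 31: 28^1 ≡ 28, 28^2 ≡ 28² = 784 ≡ 9, 28^4 ≡ 9² = 81 ≡ 19, 28^8 ≡ 19² = 361 ≡ 20. Since 13 = 8 + 4 + 1, 28^13 ≡ 20·19·28: 20·19 = 380 ≡ 8, then 8·28 = 224 ≡ 7. So 28^13 ≡ 7 (mod 31).
Hence φ⁻¹(28) = 7.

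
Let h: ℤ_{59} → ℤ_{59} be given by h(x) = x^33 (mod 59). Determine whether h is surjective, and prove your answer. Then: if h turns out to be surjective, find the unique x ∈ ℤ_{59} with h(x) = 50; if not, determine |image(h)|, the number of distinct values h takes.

11

Since 59 is prime, the nonzero elements of ℤ_{59} form a cyclic group of order 58.
As gcd(33, 58) = 1, raising to the 33rd power is a bijection on this group: if u^33 ≡ v^33 then (uv^{−1})^33 = 1, and the only element of order dividing gcd(33, 58) = 1 is 1, so u = v.
With h(0) = 0 this makes h injective on all of ℤ_{59}, hence bijective (finite equal-size domain and codomain). In particular h is surjective.
Since h is surjective, we find the preimage of 50. The inverse of x ↦ x^33 on (ℤ_{59})^× is x ↦ x^51, because 33·51 = 1683 = 29·58 + 1 ≡ 1 (mod 58) and x^{58} = 1 for x ≠ 0 (Fermat). So h⁻¹(50) = 50^51 mod 59.
Repeated squaring mod 59: 50^1 ≡ 50, 50^2 ≡ 50² = 2500 ≡ 22, 50^4 ≡ 22² = 484 ≡ 12, 50^8 ≡ 12² = 144 ≡ 26, 50^16 ≡ 26² = 676 ≡ 27, 50^32 ≡ 27² = 729 ≡ 21. Since 51 = 32 + 16 + 2 + 1, 50^51 ≡ 21·27·22·50: 21·27 = 567 ≡ 36, then 36·22 = 792 ≡ 25, then 25·50 = 1250 ≡ 11. So 50^51 ≡ 11 (mod 59).
Hence h⁻¹(50) = 11.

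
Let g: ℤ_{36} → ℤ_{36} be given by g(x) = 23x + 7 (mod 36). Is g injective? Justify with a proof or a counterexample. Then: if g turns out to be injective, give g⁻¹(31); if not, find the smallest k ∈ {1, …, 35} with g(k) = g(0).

Suppose g(s) = g(t) in ℤ_{36}. Then 23s + 7 ≡ 23t + 7 (mod 36), hence 23(s − t) ≡ 0 (mod 36).
Since gcd(23, 36) = 1, 23 is invertible modulo 36, therefore s − t ≡ 0 (mod 36), i.e. s = t.
So g is injective.
We now compute 23⁻¹ mod 36 explicitly. Euclid's algorithm: 36 = 1·23 + 13, 23 = 1·13 + 10, 13 = 1·10 + 3, 10 = 3·3 + 1; back-substituting gives 1 = 11·23 − 7·36, so 23⁻¹ ≡ 11 (mod 36).
Since g is injective, we compute g⁻¹(31): solve 23x + 7 ≡ 31 (mod 36), i.e. 23x ≡ 24 (mod 36).
Multiplying by 23⁻¹ = 11 gives x ≡ 11·24 = 264 = 7·36 + 12 ≡ 12 (mod 36).
Check: g(12) = 23·12 + 7 = 283 = 7·36 + 31 ≡ 31 (mod 36).

12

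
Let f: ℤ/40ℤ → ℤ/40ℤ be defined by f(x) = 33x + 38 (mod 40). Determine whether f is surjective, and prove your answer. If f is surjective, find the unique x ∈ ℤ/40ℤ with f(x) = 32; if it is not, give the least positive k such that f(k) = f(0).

Recall: f is surjective if every y in the codomain equals f(x) for some x in the domain.
Since gcd(33, 40) = 1, 33 is invertible modulo 40. Euclid's algorithm: 40 = 1·33 + 7, 33 = 4·7 + 5, 7 = 1·5 + 2, 5 = 2·2 + 1; back-substituting gives 1 = 17·33 − 14·40, so 33⁻¹ ≡ 17 (mod 40).
For any y ∈ ℤ/40ℤ, x = 17(y − 38) mod 40 satisfies f(x) = 33·17(y − 38) + 38 ≡ y (since 33·17 ≡ 1 mod 40). So every y has a preimage.
Therefore f is surjective.
Since f is surjective, we compute f⁻¹(32): solve 33x + 38 ≡ 32 (mod 40), i.e. 33x ≡ 34 (mod 40).
Multiplying by 33⁻¹ = 17 gives x ≡ 17·34 = 578 = 14·40 + 18 ≡ 18 (mod 40).
Check: f(18) = 33·18 + 38 = 632 = 15·40 + 32 ≡ 32 (mod 40).

18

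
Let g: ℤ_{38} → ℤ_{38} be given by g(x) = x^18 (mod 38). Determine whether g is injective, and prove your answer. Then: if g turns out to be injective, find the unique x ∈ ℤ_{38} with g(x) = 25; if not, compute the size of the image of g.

g(1) = 1^18 = 1.
g(3): Repeated squaring mod 38: 3^1 ≡ 3, 3^2 ≡ 3² = 9, 3^4 ≡ 9² = 81 ≡ 5, 3^8 ≡ 5² = 25, 3^16 ≡ 25² = 625 ≡ 17. Since 18 = 16 + 2, 3^18 ≡ 17·9: 17·9 = 153 ≡ 1. So 3^18 ≡ 1 (mod 38).
So g(1) = g(3) = 1 while 1 ≠ 3, therefore g is not injective.
Since g is not injective, we determine |image(g)|. Computing x^18 mod 38 for each x (by repeated squaring, reducing mod 38 at every step), the values g(0), g(1), …, g(37) are: 0, 1, 20, 1, 20, 1, 20, 1, 20, 1, 20, 1, 20, 1, 20, 1, 20, 1, 20, 19, 20, 1, 20, 1, 20, 1, 20, 1, 20, 1, 20, 1, 20, 1, 20, 1, 20, 1.
The distinct values are {0, 1, 19, 20}; there are 4 of them.

4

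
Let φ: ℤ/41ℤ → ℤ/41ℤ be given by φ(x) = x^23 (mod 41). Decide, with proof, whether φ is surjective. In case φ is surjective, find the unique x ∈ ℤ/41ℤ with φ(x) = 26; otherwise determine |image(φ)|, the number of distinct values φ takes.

Since 41 is prime, the nonzero elements of ℤ/41ℤ form a cyclic group of order 40.
As gcd(23, 40) = 1, raising to the 23rd power is a bijection on this group: if x_1^23 ≡ x_2^23 then (x_1x_2^{−1})^23 = 1, and the only element of order dividing gcd(23, 40) = 1 is 1, so x_1 = x_2.
With φ(0) = 0 this makes φ injective on all of ℤ/41ℤ, hence bijective (finite equal-size domain and codomain). In particular φ is surjective.
Since φ is surjective, we find the preimage of 26. The inverse of x ↦ x^23 on (ℤ/41ℤ)^× is x ↦ x^7, because 23·7 = 161 = 4·40 + 1 ≡ 1 (mod 40) and x^{40} = 1 for x ≠ 0 (Fermat). So φ⁻¹(26) = 26^7 mod 41.
Repeated squaring mod 41: 26^1 ≡ 26, 26^2 ≡ 26² = 676 ≡ 20, 26^4 ≡ 20² = 400 ≡ 31. Since 7 = 4 + 2 + 1, 26^7 ≡ 31·20·26: 31·20 = 620 ≡ 5, then 5·26 = 130 ≡ 7. So 26^7 ≡ 7 (mod 41).
Hence φ⁻¹(26) = 7.

7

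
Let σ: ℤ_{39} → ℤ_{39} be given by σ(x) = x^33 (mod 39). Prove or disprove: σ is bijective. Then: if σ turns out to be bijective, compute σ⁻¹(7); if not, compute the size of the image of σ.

σ(2): Repeated squaring mod 39: 2^1 ≡ 2, 2^2 ≡ 2² = 4, 2^4 ≡ 4² = 16, 2^8 ≡ 16² = 256 ≡ 22, 2^16 ≡ 22² = 484 ≡ 16, 2^32 ≡ 16² = 256 ≡ 22. Since 33 = 32 + 1, 2^33 ≡ 22·2: 22·2 = 44 ≡ 5. So 2^33 ≡ 5 (mod 39).
σ(5): Repeated squaring mod 39: 5^1 ≡ 5, 5^2 ≡ 5² = 25, 5^4 ≡ 25² = 625 ≡ 1, 5^8 ≡ 1² = 1, 5^16 ≡ 1² = 1, 5^32 ≡ 1² = 1. Since 33 = 32 + 1, 5^33 ≡ 1·5: 1·5 = 5. So 5^33 ≡ 5 (mod 39).
So σ(2) = σ(5) = 5 while 2 ≠ 5, hence σ is not injective, hence not bijective.
Since σ is not bijective, we determine |image(σ)|. Computing x^33 mod 39 for each x (by repeated squaring, reducing mod 39 at every step), the values σ(0), σ(1), …, σ(38) are: 0, 1, 5, 27, 25, 5, 18, 34, 8, 27, 25, 8, 12, 13, 14, 18, 1, 38, 18, 31, 8, 21, 1, 38, 21, 25, 26, 27, 31, 14, 12, 31, 5, 21, 34, 14, 12, 34, 38.
The distinct values are {0, 1, 5, 8, 12, 13, 14, 18, 21, 25, 26, 27, 31, 34, 38}; there are 15 of them.

15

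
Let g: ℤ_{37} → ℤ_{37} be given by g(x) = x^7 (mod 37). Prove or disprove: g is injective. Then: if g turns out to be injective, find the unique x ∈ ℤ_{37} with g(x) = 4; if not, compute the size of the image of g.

3

Since 37 is prime, the nonzero elements of ℤ_{37} form a cyclic group of order 36.
As gcd(7, 36) = 1, raising to the 7th power is a bijection on this group: if s^7 ≡ t^7 then (st^{−1})^7 = 1, and the only element of order dividing gcd(7, 36) = 1 is 1, so s = t.
With g(0) = 0 this makes g injective on all of ℤ_{37}, hence bijective (finite equal-size domain and codomain). In particular g is injective.
Since g is injective, we find the preimage of 4. The inverse of x ↦ x^7 on (ℤ_{37})^× is x ↦ x^31, because 7·31 = 217 = 6·36 + 1 ≡ 1 (mod 36) and x^{36} = 1 for x ≠ 0 (Fermat). So g⁻¹(4) = 4^31 mod 37.
Repeated squaring mod 37: 4^1 ≡ 4, 4^2 ≡ 4² = 16, 4^4 ≡ 16² = 256 ≡ 34, 4^8 ≡ 34² = 1156 ≡ 9, 4^16 ≡ 9² = 81 ≡ 7. Since 31 = 16 + 8 + 4 + 2 + 1, 4^31 ≡ 7·9·34·16·4: 7·9 = 63 ≡ 26, then 26·34 = 884 ≡ 33, then 33·16 = 528 ≡ 10, then 10·4 = 40 ≡ 3. So 4^31 ≡ 3 (mod 37).
Hence g⁻¹(4) = 3.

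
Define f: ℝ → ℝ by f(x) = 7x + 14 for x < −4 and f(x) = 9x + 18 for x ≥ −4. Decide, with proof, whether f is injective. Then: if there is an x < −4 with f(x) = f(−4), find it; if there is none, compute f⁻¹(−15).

-32/7

Both pieces are strictly increasing (slopes 7 and 9), so each is injective on its own interval.
The left piece maps (−∞, −4) onto (−∞, −14); the right piece maps [−4, ∞) onto [−18, ∞).
These images overlap. In particular f(−4) = −18 (right piece), and solving 7x + 14 = −18 on the left piece gives x = −32/7 < −4.
So f(−32/7) = f(−4) with −32/7 ≠ −4, and f is not injective. This x = −32/7 is the requested value below −4.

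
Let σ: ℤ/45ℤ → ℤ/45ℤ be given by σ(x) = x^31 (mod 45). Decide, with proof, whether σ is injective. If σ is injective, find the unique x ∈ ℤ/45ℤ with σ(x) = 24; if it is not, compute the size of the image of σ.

σ(0) = 0^31 = 0.
σ(15): Repeated squaring mod 45: 15^1 ≡ 15, 15^2 ≡ 15² = 225 ≡ 0, 15^4 ≡ 0² = 0, 15^8 ≡ 0² = 0, 15^16 ≡ 0² = 0. Since 31 = 16 + 8 + 4 + 2 + 1, 15^31 ≡ 0·0·0·0·15: 0·0 = 0, then 0·0 = 0, then 0·0 = 0, then 0·15 = 0. So 15^31 ≡ 0 (mod 45).
So σ(0) = σ(15) = 0 while 0 ≠ 15, so σ is not injective.
Since σ is not injective, we determine |image(σ)|. Computing x^31 mod 45 for each x (by repeated squaring, reducing mod 45 at every step), the values σ(0), σ(1), …, σ(44) are: 0, 1, 38, 27, 4, 5, 36, 43, 17, 9, 10, 11, 18, 22, 14, 0, 16, 8, 27, 19, 20, 36, 13, 32, 9, 25, 26, 18, 37, 29, 0, 31, 23, 27, 34, 35, 36, 28, 2, 9, 40, 41, 18, 7, 44.
The distinct values are {0, 1, 2, 4, 5, 7, 8, 9, 10, 11, 13, 14, 16, 17, 18, 19, 20, 22, 23, 25, 26, 27, 28, 29, 31, 32, 34, 35, 36, 37, 38, 40, 41, 43, 44}; there are 35 of them.

35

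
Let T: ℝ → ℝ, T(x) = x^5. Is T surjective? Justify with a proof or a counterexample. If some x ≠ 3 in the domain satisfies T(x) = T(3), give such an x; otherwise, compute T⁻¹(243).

3

For any y ∈ ℝ, x = y^{1/5} ∈ ℝ gives T(x) = y, so T is surjective.
Since x ↦ x^5 is strictly increasing on ℝ, it is injective there, so no x ≠ 3 in the domain has T(x) = T(3). We therefore compute T⁻¹(243) = 243^{1/5} = 3 (indeed 3^5 = 243).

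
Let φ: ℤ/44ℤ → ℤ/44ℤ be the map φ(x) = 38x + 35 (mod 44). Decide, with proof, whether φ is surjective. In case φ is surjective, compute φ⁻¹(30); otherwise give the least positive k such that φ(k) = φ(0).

22

Since gcd(38, 44) = 2, we have 38x ≡ 0 (mod 2) for all x, so φ(x) ≡ 1 (mod 2).
But 0 ≢ 1 (mod 2), so 0 ∈ ℤ/44ℤ has no preimage. Therefore φ is not surjective.
Since φ is not surjective, we find the least positive k with φ(k) = φ(0): this means 38k ≡ 0 (mod 44), i.e. 44 ∣ 38k. Since gcd(38, 44) = 2, dividing through by 2 this holds exactly when 22 ∣ 19k, and as gcd(19, 22) = 1, exactly when 22 ∣ k.
The smallest positive such k is 22.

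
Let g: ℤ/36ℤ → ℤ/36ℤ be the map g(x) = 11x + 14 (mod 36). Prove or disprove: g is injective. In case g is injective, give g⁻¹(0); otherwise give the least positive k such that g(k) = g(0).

2

Suppose g(s) = g(t) in ℤ/36ℤ. Then 11s + 14 ≡ 11t + 14 (mod 36), thus 11(s − t) ≡ 0 (mod 36).
Since gcd(11, 36) = 1, 11 is invertible modulo 36, hence s − t ≡ 0 (mod 36), i.e. s = t.
So g is injective.
We now compute 11⁻¹ mod 36 explicitly. Euclid's algorithm: 36 = 3·11 + 3, 11 = 3·3 + 2, 3 = 1·2 + 1; back-substituting gives 1 = 23·11 − 7·36, so 11⁻¹ ≡ 23 (mod 36).
Since g is injective, we find g⁻¹(0): we need 11x ≡ 0 − 14 ≡ 22 (mod 36). Using 11⁻¹ = 23: x ≡ 23·22 = 506 = 14·36 + 2, so x = 2.
Check: g(2) = 11·2 + 14 = 36 = 1·36 + 0 ≡ 0 (mod 36).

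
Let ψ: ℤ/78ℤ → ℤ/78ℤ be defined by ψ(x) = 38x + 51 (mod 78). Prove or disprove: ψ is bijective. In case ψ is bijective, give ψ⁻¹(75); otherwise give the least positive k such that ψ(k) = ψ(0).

39

We have gcd(38, 78) = 2 > 1. Taking x_1 = 0 and x_2 = 39: ψ(0) = 51 and ψ(39) = 38·39 + 51 = 1533 ≡ 51 (mod 78).
So ψ(0) = ψ(39) while 0 ≠ 39, therefore ψ is not injective, hence not bijective.
Since ψ is not bijective, we find the least positive k with ψ(k) = ψ(0): this means 38k ≡ 0 (mod 78), i.e. 78 ∣ 38k. Since gcd(38, 78) = 2, dividing through by 2 this holds exactly when 39 ∣ 19k, and as gcd(19, 39) = 1, exactly when 39 ∣ k.
The smallest positive such k is 39.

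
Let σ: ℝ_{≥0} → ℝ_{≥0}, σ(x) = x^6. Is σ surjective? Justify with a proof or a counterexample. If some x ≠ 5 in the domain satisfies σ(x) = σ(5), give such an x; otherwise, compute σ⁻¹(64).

For any y ∈ ℝ_{≥0}, x = y^{1/6} ∈ ℝ_{≥0} gives σ(x) = y, so σ is surjective.
Since x ↦ x^6 is strictly increasing on ℝ_{≥0}, it is injective there, so no x ≠ 5 in the domain has σ(x) = σ(5). We therefore compute σ⁻¹(64) = 64^{1/6} = 2 (indeed 2^6 = 64).

2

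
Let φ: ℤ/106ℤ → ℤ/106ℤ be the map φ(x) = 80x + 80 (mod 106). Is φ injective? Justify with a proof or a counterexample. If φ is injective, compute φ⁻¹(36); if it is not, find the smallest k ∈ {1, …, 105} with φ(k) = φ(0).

53

By definition, φ is injective when φ(u) = φ(v) forces u = v.
We have gcd(80, 106) = 2 > 1. Taking u = 0 and v = 53: φ(0) = 80 and φ(53) = 80·53 + 80 = 4320 ≡ 80 (mod 106).
So φ(0) = φ(53) while 0 ≠ 53, thus φ is not injective.
Since φ is not injective, we find the least positive k with φ(k) = φ(0): this means 80k ≡ 0 (mod 106), i.e. 106 ∣ 80k. Since gcd(80, 106) = 2, dividing through by 2 this holds exactly when 53 ∣ 40k, and as gcd(40, 53) = 1, exactly when 53 ∣ k.
The smallest positive such k is 53.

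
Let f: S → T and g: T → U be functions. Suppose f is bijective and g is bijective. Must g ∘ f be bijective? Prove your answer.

Injectivity: if g(f(a)) = g(f(b)) then f(a) = f(b) (g injective) so a = b (f injective).
Surjectivity: for c ∈ U pick b with g(b) = c, then a with f(a) = b; then (g ∘ f)(a) = c.
Therefore g ∘ f is bijective.

bijective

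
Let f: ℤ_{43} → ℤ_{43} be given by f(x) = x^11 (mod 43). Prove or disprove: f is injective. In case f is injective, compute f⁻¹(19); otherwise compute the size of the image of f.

26

Since 43 is prime, the nonzero elements of ℤ_{43} form a cyclic group of order 42.
As gcd(11, 42) = 1, raising to the 11th power is a bijection on this group: if x_1^11 ≡ x_2^11 then (x_1x_2^{−1})^11 = 1, and the only element of order dividing gcd(11, 42) = 1 is 1, so x_1 = x_2.
With f(0) = 0 this makes f injective on all of ℤ_{43}, hence bijective (finite equal-size domain and codomain). In particular f is injective.
Since f is injective, we find the preimage of 19. The inverse of x ↦ x^11 on (ℤ_{43})^× is x ↦ x^23, because 11·23 = 253 = 6·42 + 1 ≡ 1 (mod 42) and x^{42} = 1 for x ≠ 0 (Fermat). So f⁻¹(19) = 19^23 mod 43.
Repeated squaring mod 43: 19^1 ≡ 19, 19^2 ≡ 19² = 361 ≡ 17, 19^4 ≡ 17² = 289 ≡ 31, 19^8 ≡ 31² = 961 ≡ 15, 19^16 ≡ 15² = 225 ≡ 10. Since 23 = 16 + 4 + 2 + 1, 19^23 ≡ 10·31·17·19: 10·31 = 310 ≡ 9, then 9·17 = 153 ≡ 24, then 24·19 = 456 ≡ 26. So 19^23 ≡ 26 (mod 43).
Hence f⁻¹(19) = 26.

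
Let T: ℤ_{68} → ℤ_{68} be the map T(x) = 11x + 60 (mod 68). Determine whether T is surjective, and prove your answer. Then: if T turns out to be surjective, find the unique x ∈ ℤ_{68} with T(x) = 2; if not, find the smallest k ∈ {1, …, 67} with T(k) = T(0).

38

Since gcd(11, 68) = 1, 11 is invertible modulo 68. Euclid's algorithm: 68 = 6·11 + 2, 11 = 5·2 + 1; back-substituting gives 1 = 31·11 − 5·68, so 11⁻¹ ≡ 31 (mod 68).
For any y ∈ ℤ_{68}, x = 31(y − 60) mod 68 satisfies T(x) = 11·31(y − 60) + 60 ≡ y (since 11·31 ≡ 1 mod 68). So every y has a preimage.
Hence T is surjective.
Since T is surjective, we compute T⁻¹(2): solve 11x + 60 ≡ 2 (mod 68), i.e. 11x ≡ 10 (mod 68).
Multiplying by 11⁻¹ = 31 gives x ≡ 31·10 = 310 = 4·68 + 38 ≡ 38 (mod 68).
Check: T(38) = 11·38 + 60 = 478 = 7·68 + 2 ≡ 2 (mod 68).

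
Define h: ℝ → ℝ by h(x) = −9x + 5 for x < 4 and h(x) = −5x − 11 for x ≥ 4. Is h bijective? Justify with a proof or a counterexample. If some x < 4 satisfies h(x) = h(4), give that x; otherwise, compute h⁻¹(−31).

4

Both pieces are strictly decreasing (slopes −9 and −5), so each is injective on its own interval.
The left piece maps (−∞, 4) onto (−31, ∞); the right piece maps [4, ∞) onto (−∞, −31].
Since −31 = −31, the images partition ℝ: h is injective and surjective, hence bijective.
Because the two images are disjoint, no x < 4 has h(x) = h(4), so we compute h⁻¹(−31): −31 lies in (−∞, −31], so solve −5x − 11 = −31: x = (−31 + 11)/(−5) = 4.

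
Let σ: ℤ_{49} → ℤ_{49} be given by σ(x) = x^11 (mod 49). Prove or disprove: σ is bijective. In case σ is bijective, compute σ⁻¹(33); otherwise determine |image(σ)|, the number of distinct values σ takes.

43

σ(0) = 0^11 = 0.
σ(7): Repeated squaring mod 49: 7^1 ≡ 7, 7^2 ≡ 7² = 49 ≡ 0, 7^4 ≡ 0² = 0, 7^8 ≡ 0² = 0. Since 11 = 8 + 2 + 1, 7^11 ≡ 0·0·7: 0·0 = 0, then 0·7 = 0. So 7^11 ≡ 0 (mod 49).
So σ(0) = σ(7) = 0 while 0 ≠ 7, therefore σ is not injective, hence not bijective.
Since σ is not bijective, we determine |image(σ)|. Computing x^11 mod 49 for each x (by repeated squaring, reducing mod 49 at every step), the values σ(0), σ(1), …, σ(48) are: 0, 1, 39, 12, 2, 17, 27, 0, 29, 46, 26, 16, 24, 6, 0, 8, 4, 40, 30, 31, 34, 0, 36, 11, 5, 44, 38, 13, 0, 15, 18, 19, 9, 45, 41, 0, 43, 25, 33, 23, 3, 20, 0, 22, 32, 47, 37, 10, 48.
The distinct values are {0, 1, 2, 3, 4, 5, 6, 8, 9, 10, 11, 12, 13, 15, 16, 17, 18, 19, 20, 22, 23, 24, 25, 26, 27, 29, 30, 31, 32, 33, 34, 36, 37, 38, 39, 40, 41, 43, 44, 45, 46, 47, 48}; there are 43 of them.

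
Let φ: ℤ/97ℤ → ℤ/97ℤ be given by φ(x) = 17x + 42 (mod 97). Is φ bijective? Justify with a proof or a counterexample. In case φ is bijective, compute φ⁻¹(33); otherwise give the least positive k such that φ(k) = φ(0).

Suppose φ(a) = φ(b) in ℤ/97ℤ. Then 17a + 42 ≡ 17b + 42 (mod 97), hence 17(a − b) ≡ 0 (mod 97).
Since gcd(17, 97) = 1, 17 is invertible modulo 97, so a − b ≡ 0 (mod 97), i.e. a = b.
We now compute 17⁻¹ mod 97 explicitly. Euclid's algorithm: 97 = 5·17 + 12, 17 = 1·12 + 5, 12 = 2·5 + 2, 5 = 2·2 + 1; back-substituting gives 1 = 40·17 − 7·97, so 17⁻¹ ≡ 40 (mod 97).
Then y ↦ 40(y − 42) is a two-sided inverse to φ, so every y ∈ ℤ/97ℤ has a preimage.
Therefore φ is bijective.
Since φ is bijective, we find φ⁻¹(33): we need 17x ≡ 33 − 42 ≡ 88 (mod 97). Using 17⁻¹ = 40: x ≡ 40·88 = 3520 = 36·97 + 28, so x = 28.
Check: φ(28) = 17·28 + 42 = 518 = 5·97 + 33 ≡ 33 (mod 97).

28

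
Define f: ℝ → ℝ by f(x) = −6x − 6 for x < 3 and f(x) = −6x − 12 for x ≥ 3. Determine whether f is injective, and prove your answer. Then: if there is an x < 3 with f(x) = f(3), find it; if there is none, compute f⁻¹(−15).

3/2

Both pieces are strictly decreasing (slopes −6 and −6), so each is injective on its own interval.
The left piece maps (−∞, 3) onto (−24, ∞); the right piece maps [3, ∞) onto (−∞, −30].
These images are disjoint, so no value is attained by both pieces. Thus f is injective.
Because the two images are disjoint, no x < 3 has f(x) = f(3), so we compute f⁻¹(−15): −15 lies in (−24, ∞), so solve −6x − 6 = −15: x = (−15 + 6)/(−6) = 3/2.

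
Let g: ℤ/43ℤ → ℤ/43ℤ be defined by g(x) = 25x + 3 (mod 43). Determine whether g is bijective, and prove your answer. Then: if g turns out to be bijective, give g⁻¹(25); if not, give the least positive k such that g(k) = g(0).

37

Suppose g(x_1) = g(x_2) in ℤ/43ℤ. Then 25x_1 + 3 ≡ 25x_2 + 3 (mod 43), thus 25(x_1 − x_2) ≡ 0 (mod 43).
Since gcd(25, 43) = 1, 25 is invertible modulo 43, so x_1 − x_2 ≡ 0 (mod 43), i.e. x_1 = x_2.
We now compute 25⁻¹ mod 43 explicitly. Euclid's algorithm: 43 = 1·25 + 18, 25 = 1·18 + 7, 18 = 2·7 + 4, 7 = 1·4 + 3, 4 = 1·3 + 1; back-substituting gives 1 = 31·25 − 18·43, so 25⁻¹ ≡ 31 (mod 43).
For any y ∈ ℤ/43ℤ, x = 31(y − 3) mod 43 satisfies g(x) = 25·31(y − 3) + 3 ≡ y (since 25·31 ≡ 1 mod 43). So every y has a preimage.
Thus g is bijective.
Since g is bijective, we compute g⁻¹(25): solve 25x + 3 ≡ 25 (mod 43), i.e. 25x ≡ 22 (mod 43).
Multiplying by 25⁻¹ = 31 gives x ≡ 31·22 = 682 = 15·43 + 37 ≡ 37 (mod 43).
Check: g(37) = 25·37 + 3 = 928 = 21·43 + 25 ≡ 25 (mod 43).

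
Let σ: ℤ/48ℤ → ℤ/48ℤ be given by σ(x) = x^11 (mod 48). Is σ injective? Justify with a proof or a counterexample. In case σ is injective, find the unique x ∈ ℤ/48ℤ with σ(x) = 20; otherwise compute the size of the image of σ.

σ(0) = 0^11 = 0.
σ(6): Repeated squaring mod 48: 6^1 ≡ 6, 6^2 ≡ 6² = 36, 6^4 ≡ 36² = 1296 ≡ 0, 6^8 ≡ 0² = 0. Since 11 = 8 + 2 + 1, 6^11 ≡ 0·36·6: 0·36 = 0, then 0·6 = 0. So 6^11 ≡ 0 (mod 48).
So σ(0) = σ(6) = 0 while 0 ≠ 6, hence σ is not injective.
Since σ is not injective, we determine |image(σ)|. Computing x^11 mod 48 for each x (by repeated squaring, reducing mod 48 at every step), the values σ(0), σ(1), …, σ(47) are: 0, 1, 32, 27, 16, 29, 0, 7, 32, 9, 16, 35, 0, 37, 32, 15, 16, 17, 0, 43, 32, 45, 16, 23, 0, 25, 32, 3, 16, 5, 0, 31, 32, 33, 16, 11, 0, 13, 32, 39, 16, 41, 0, 19, 32, 21, 16, 47.
The distinct values are {0, 1, 3, 5, 7, 9, 11, 13, 15, 16, 17, 19, 21, 23, 25, 27, 29, 31, 32, 33, 35, 37, 39, 41, 43, 45, 47}; there are 27 of them.

27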